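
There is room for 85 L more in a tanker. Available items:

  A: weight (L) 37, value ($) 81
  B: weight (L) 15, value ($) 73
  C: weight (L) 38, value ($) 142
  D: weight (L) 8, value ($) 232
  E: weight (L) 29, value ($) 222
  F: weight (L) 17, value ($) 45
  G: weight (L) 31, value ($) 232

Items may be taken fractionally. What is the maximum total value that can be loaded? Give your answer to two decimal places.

766.47

Greedy by value/weight ratio, highest first.
Ratios (sorted): D 29.00, E 7.66, G 7.48, B 4.87, C 3.74, F 2.65, A 2.19
take D (8 @ 232); take E (29 @ 222); take G (31 @ 232); take B (15 @ 73); take 2/38 of C → 7.47. Capacity used 85/85.
Total value = 766.47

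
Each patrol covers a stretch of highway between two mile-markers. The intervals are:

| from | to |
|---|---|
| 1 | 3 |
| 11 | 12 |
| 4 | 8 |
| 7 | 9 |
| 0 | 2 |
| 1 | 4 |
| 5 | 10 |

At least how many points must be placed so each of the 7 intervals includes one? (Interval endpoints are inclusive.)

Process intervals by earliest right end; each time one isn't hit yet, stab at its right endpoint.
By right end: [0,2]  [1,3]  [1,4]  [4,8]  [7,9]  [5,10]  [11,12]
[0,2] uncovered → point at 2; [4,8] uncovered → point at 8; [11,12] uncovered → point at 12.
Points: 2, 8, 12 (3 total).

3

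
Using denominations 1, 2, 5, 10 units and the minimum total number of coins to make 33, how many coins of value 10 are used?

3

33 − 3×10→3 − 1×2→1 − 1×1→0
Count of 10: 3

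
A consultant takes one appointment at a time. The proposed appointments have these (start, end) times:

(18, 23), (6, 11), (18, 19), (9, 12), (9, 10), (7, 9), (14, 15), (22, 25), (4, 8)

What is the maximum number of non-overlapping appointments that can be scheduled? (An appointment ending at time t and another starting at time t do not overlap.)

5

By end time: (4,8), (7,9), (9,10), (6,11), (9,12), (14,15), (18,19), (18,23), (22,25).
Pick (4,8); next start ≥ 8 → (9,10); next start ≥ 10 → (14,15); next start ≥ 15 → (18,19); next start ≥ 19 → (22,25).
Selected 5 appointments.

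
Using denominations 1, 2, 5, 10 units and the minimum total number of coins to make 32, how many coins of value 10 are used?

3

32 − 3×10→2 − 1×2→0
Count of 10: 3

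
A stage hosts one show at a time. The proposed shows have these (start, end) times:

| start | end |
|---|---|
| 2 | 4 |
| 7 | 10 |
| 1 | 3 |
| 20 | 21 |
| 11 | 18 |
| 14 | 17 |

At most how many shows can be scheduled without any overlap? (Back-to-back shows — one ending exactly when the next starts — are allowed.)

4

Order by finish time; keep every interval that doesn't clash with the previous kept one.
Sorted by end: (1,3)  (2,4)  (7,10)  (14,17)  (11,18)  (20,21)
take (1,3); skip (2,4); take (7,10); take (14,17); skip (11,18); take (20,21).
Selected 4 shows.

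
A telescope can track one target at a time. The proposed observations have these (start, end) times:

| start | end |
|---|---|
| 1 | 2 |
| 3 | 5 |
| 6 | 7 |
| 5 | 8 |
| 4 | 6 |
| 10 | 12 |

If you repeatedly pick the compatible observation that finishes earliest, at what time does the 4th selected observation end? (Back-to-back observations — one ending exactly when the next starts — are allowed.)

12

By end time: (1,2), (3,5), (4,6), (6,7), (5,8), (10,12).
Pick (1,2); next start ≥ 2 → (3,5); next start ≥ 5 → (6,7); next start ≥ 7 → (10,12).
Selected: (1,2) (3,5) (6,7) (10,12)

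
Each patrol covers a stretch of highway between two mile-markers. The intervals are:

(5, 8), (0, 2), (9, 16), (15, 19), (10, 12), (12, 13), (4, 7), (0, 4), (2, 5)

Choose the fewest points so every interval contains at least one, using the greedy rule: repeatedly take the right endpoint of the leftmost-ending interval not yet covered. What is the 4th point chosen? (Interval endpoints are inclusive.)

19

Sort by right endpoint; whenever an interval is uncovered, place a point at its right end.
By right end: [0,2]  [0,4]  [2,5]  [4,7]  [5,8]  [10,12]  [12,13]  [9,16]  [15,19]
[0,2] uncovered → point at 2; [4,7] uncovered → point at 7; [10,12] uncovered → point at 12; [15,19] uncovered → point at 19.
Points: 2, 7, 12, 19 (4 total).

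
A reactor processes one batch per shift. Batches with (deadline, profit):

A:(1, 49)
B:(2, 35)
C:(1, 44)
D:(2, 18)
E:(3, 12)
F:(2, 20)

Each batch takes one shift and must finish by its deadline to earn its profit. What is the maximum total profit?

96

Take jobs in profit order; each goes to the latest open slot no later than its deadline.
By profit: A(d1,49), C(d1,44), B(d2,35), F(d2,20), D(d2,18), E(d3,12)
A→slot 1; C skipped; B→slot 2; F skipped; D skipped; E→slot 3.
Profit = 49 + 35 + 12 = 96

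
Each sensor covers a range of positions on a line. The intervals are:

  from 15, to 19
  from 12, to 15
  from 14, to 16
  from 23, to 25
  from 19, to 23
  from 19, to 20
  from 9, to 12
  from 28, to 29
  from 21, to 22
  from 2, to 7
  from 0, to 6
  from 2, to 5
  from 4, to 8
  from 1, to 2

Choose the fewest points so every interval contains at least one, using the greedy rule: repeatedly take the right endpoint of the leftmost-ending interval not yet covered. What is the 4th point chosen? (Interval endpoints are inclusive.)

16

Sort by right endpoint; whenever an interval is uncovered, place a point at its right end.
Sorted: [1,2] [2,5] [0,6] [2,7] [4,8] [9,12] [12,15] [14,16] [15,19] [19,20] [21,22] [19,23] [23,25] [28,29]
{[1,2],[2,5],[0,6],[2,7]} hit by 2; {[4,8]} hit by 8; {[9,12],[12,15]} hit by 12; {[14,16],[15,19]} hit by 16; {[19,20]} hit by 20; {[21,22],[19,23]} hit by 22; {[23,25]} hit by 25; {[28,29]} hit by 29.
Points: 2, 8, 12, 16, 20, 22, 25, 29 (8 total).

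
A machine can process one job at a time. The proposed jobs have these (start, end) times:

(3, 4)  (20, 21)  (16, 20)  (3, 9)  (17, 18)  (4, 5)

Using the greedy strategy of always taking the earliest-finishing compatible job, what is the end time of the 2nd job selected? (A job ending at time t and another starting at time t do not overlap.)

Sorted by end: (3,4)  (4,5)  (3,9)  (17,18)  (16,20)  (20,21)
take (3,4); take (4,5); skip (3,9); take (17,18); skip (16,20); take (20,21).
Selected: (3,4) (4,5) (17,18) (20,21)

5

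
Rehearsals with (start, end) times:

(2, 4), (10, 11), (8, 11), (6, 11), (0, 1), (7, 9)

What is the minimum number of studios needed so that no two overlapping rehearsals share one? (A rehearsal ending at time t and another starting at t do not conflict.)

3

Events (time:±→running): 0:+→1 1:-→0 2:+→1 4:-→0 6:+→1 7:+→2 8:+→3 … peak 3.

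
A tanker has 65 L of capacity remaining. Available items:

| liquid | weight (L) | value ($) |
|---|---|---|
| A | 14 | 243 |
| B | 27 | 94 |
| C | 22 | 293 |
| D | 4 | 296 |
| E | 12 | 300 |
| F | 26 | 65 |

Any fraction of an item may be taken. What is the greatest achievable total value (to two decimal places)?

Greedy by value/weight ratio, highest first.
Order: D (296/4=74.00) > E (300/12=25.00) > A (243/14=17.36) > C (293/22=13.32) > B (94/27=3.48) > F (65/26=2.50)
Fill: take D (4 @ 296) → take E (12 @ 300) → take A (14 @ 243) → take C (22 @ 293) → take 13/27 of B → 45.26; 65/65 used.
Total value = 1177.26

1177.26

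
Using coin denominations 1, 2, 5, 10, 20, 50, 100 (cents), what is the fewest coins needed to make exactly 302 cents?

Greedy: take as many of the largest coin as possible, then repeat with the remainder.
302 − 3×100→2 − 1×2→0
Total coins = 3 + 1 = 4

4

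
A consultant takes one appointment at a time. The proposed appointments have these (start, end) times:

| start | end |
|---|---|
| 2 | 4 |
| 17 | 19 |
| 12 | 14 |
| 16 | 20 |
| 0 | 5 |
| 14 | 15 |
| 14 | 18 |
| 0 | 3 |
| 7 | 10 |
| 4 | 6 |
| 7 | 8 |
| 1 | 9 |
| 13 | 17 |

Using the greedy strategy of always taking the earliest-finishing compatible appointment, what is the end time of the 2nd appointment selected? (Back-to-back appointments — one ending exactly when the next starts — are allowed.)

6

Greedy by earliest finish: after sorting by end time, pick each interval compatible with the last pick.
By end time: (0,3), (2,4), (0,5), (4,6), (7,8), (1,9), (7,10), (12,14), (14,15), (13,17), (14,18), (17,19), (16,20).
Pick (0,3); next start ≥ 3 → (4,6); next start ≥ 6 → (7,8); next start ≥ 8 → (12,14); next start ≥ 14 → (14,15); next start ≥ 15 → (17,19).
Selected: (0,3) (4,6) (7,8) (12,14) (14,15) (17,19)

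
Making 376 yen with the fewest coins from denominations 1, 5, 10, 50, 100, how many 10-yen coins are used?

2

Use the largest denomination that fits, subtract, and repeat.
376 − 3×100→76 − 1×50→26 − 2×10→6 − 1×5→1 − 1×1→0
Count of 10: 2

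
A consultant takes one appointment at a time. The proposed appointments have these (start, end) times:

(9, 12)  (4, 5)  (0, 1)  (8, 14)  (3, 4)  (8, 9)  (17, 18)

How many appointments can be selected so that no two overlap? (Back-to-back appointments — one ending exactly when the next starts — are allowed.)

Sorted by end: (0,1)  (3,4)  (4,5)  (8,9)  (9,12)  (8,14)  (17,18)
take (0,1); take (3,4); take (4,5); take (8,9); take (9,12); take (17,18).
Selected 6 appointments.

6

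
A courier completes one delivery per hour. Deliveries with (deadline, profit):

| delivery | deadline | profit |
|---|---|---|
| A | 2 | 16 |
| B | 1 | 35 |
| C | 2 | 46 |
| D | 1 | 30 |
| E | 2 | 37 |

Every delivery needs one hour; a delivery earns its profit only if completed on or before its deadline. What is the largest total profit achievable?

By profit: C(d2,46), E(d2,37), B(d1,35), D(d1,30), A(d2,16)
C→slot 2; E→slot 1; B skipped; D skipped; A skipped.
Profit = 37 + 46 = 83

83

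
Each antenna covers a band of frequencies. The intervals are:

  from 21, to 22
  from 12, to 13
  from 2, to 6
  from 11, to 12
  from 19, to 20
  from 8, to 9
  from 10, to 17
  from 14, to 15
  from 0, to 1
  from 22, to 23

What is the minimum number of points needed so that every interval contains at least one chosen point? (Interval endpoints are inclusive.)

Sort by right endpoint; whenever an interval is uncovered, place a point at its right end.
Sorted: [0,1] [2,6] [8,9] [11,12] [12,13] [14,15] [10,17] [19,20] [21,22] [22,23]
{[0,1]} hit by 1; {[2,6]} hit by 6; {[8,9]} hit by 9; {[11,12],[12,13]} hit by 12; {[14,15],[10,17]} hit by 15; {[19,20]} hit by 20; {[21,22],[22,23]} hit by 22.
Points: 1, 6, 9, 12, 15, 20, 22 (7 total).

7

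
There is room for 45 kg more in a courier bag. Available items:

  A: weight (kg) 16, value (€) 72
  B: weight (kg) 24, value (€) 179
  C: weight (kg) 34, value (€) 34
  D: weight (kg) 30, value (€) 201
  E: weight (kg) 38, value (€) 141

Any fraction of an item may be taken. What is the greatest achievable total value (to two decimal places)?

Order: B (179/24=7.46) > D (201/30=6.70) > A (72/16=4.50) > E (141/38=3.71) > C (34/34=1.00)
Fill: take B (24 @ 179) → take 21/30 of D → 140.70; 45/45 used.
Total value = 319.70

319.70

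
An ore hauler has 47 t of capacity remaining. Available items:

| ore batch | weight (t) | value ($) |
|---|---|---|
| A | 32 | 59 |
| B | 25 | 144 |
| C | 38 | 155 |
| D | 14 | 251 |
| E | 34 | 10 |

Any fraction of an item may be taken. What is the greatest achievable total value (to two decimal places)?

Greedy by value/weight ratio, highest first.
Order: D (251/14=17.93) > B (144/25=5.76) > C (155/38=4.08) > A (59/32=1.84) > E (10/34=0.29)
Fill: take D (14 @ 251) → take B (25 @ 144) → take 8/38 of C → 32.63; 47/47 used.
Total value = 427.63

427.63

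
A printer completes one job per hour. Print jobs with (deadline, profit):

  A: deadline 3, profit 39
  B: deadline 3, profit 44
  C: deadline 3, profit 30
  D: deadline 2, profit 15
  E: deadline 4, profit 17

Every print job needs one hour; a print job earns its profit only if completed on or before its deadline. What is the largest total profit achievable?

Sort by profit descending; place each in the latest free slot ≤ its deadline.
By profit: B(d3,44), A(d3,39), C(d3,30), E(d4,17), D(d2,15)
B→slot 3; A→slot 2; C→slot 1; E→slot 4; D skipped.
Profit = 30 + 39 + 44 + 17 = 130

130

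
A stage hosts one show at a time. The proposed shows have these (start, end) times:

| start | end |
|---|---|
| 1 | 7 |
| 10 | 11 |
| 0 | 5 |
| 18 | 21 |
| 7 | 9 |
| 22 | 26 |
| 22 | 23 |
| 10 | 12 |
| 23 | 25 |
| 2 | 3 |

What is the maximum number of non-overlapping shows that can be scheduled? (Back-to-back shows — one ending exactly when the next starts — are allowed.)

6

Greedy by earliest finish: after sorting by end time, pick each interval compatible with the last pick.
By end time: (2,3), (0,5), (1,7), (7,9), (10,11), (10,12), (18,21), (22,23), (23,25), (22,26).
Pick (2,3); next start ≥ 3 → (7,9); next start ≥ 9 → (10,11); next start ≥ 11 → (18,21); next start ≥ 21 → (22,23); next start ≥ 23 → (23,25).
Selected 6 shows.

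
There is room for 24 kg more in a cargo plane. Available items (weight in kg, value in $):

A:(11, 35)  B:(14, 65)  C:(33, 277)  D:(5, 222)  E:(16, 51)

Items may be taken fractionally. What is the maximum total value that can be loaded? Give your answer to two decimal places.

381.48

Ratios (sorted): D 44.40, C 8.39, B 4.64, E 3.19, A 3.18
take D (5 @ 222); take 19/33 of C → 159.48. Capacity used 24/24.
Total value = 381.48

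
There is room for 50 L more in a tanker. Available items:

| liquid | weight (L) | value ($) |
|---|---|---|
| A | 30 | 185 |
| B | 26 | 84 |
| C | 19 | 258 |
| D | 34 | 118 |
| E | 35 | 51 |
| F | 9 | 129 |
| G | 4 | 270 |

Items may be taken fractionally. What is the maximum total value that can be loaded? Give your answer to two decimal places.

768.00

Greedy by value/weight ratio, highest first.
Order: G (270/4=67.50) > F (129/9=14.33) > C (258/19=13.58) > A (185/30=6.17) > D (118/34=3.47) > B (84/26=3.23) > E (51/35=1.46)
Fill: take G (4 @ 270) → take F (9 @ 129) → take C (19 @ 258) → take 18/30 of A → 111.00; 50/50 used.
Total value = 768.00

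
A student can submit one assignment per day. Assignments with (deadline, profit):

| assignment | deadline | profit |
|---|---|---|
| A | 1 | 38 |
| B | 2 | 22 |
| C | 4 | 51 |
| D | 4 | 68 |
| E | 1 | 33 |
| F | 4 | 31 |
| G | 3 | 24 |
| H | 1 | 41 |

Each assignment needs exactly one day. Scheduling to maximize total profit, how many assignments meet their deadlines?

4

Profit order: D=68 C=51 H=41 A=38 E=33 F=31 G=24 B=22
Assign: D→slot 4, C→slot 3, H→slot 1, A skipped, E skipped, F→slot 2, G skipped, B skipped.
Slots: [1:H] [2:F] [3:C] [4:D]
4 of 8 scheduled.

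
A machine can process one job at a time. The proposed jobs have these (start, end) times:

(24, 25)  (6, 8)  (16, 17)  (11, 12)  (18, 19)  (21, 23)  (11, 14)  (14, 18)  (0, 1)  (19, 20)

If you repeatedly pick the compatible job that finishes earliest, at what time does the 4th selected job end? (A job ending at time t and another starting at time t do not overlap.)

17

Sort by end time and greedily take each interval whose start is ≥ the last chosen end.
Sorted by end: (0,1)  (6,8)  (11,12)  (11,14)  (16,17)  (14,18)  (18,19)  (19,20)  (21,23)  (24,25)
take (0,1); take (6,8); take (11,12); take (16,17); skip (14,18); take (18,19); take (19,20); take (21,23); take (24,25).
Selected: (0,1) (6,8) (11,12) (16,17) (18,19) (19,20) (21,23) (24,25)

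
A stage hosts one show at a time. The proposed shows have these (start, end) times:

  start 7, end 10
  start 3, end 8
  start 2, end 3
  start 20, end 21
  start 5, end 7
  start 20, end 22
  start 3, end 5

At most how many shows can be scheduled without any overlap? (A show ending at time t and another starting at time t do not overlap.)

Greedy by earliest finish: after sorting by end time, pick each interval compatible with the last pick.
By end time: (2,3), (3,5), (5,7), (3,8), (7,10), (20,21), (20,22).
Pick (2,3); next start ≥ 3 → (3,5); next start ≥ 5 → (5,7); next start ≥ 7 → (7,10); next start ≥ 10 → (20,21).
Selected 5 shows.

5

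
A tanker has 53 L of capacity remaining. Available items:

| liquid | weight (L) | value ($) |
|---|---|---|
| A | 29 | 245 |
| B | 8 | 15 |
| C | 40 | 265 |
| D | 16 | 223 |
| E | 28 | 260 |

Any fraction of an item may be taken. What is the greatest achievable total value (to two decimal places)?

559.03

Sort by value per unit weight and fill in that order.
Order: D (223/16=13.94) > E (260/28=9.29) > A (245/29=8.45) > C (265/40=6.62) > B (15/8=1.88)
Fill: take D (16 @ 223) → take E (28 @ 260) → take 9/29 of A → 76.03; 53/53 used.
Total value = 559.03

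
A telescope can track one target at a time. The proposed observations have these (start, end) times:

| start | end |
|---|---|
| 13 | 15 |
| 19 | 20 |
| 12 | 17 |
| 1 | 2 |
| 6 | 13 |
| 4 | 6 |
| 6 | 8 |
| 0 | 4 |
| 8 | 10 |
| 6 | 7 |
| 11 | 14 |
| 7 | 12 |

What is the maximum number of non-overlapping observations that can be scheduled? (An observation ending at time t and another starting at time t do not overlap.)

6

Order by finish time; keep every interval that doesn't clash with the previous kept one.
Sorted by end: (1,2)  (0,4)  (4,6)  (6,7)  (6,8)  (8,10)  (7,12)  (6,13)  (11,14)  (13,15)  (12,17)  (19,20)
take (1,2); take (4,6); take (6,7); take (8,10); skip (6,13); take (11,14); skip (13,15); take (19,20).
Selected 6 observations.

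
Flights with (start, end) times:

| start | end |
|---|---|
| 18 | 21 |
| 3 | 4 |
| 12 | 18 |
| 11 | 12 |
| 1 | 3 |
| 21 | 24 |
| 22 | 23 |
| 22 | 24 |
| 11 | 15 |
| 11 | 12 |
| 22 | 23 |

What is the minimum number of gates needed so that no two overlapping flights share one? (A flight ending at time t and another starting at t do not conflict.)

Count concurrent intervals with a sweep; the peak is the room count.
Events (time:±→running): 1:+→1 3:-→0 3:+→1 4:-→0 11:+→1 11:+→2 11:+→3 12:-→2 12:-→1 12:+→2 15:-→1 18:-→0 18:+→1 21:-→0 21:+→1 22:+→2 22:+→3 22:+→4 … peak 4.

4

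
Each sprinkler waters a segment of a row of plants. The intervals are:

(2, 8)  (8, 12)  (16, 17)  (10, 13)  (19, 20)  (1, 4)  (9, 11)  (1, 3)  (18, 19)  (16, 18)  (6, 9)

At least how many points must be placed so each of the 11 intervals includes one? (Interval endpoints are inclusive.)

Process intervals by earliest right end; each time one isn't hit yet, stab at its right endpoint.
Sorted: [1,3] [1,4] [2,8] [6,9] [9,11] [8,12] [10,13] [16,17] [16,18] [18,19] [19,20]
{[1,3],[1,4],[2,8]} hit by 3; {[6,9],[9,11],[8,12]} hit by 9; {[10,13]} hit by 13; {[16,17],[16,18]} hit by 17; {[18,19],[19,20]} hit by 19.
Points: 3, 9, 13, 17, 19 (5 total).

5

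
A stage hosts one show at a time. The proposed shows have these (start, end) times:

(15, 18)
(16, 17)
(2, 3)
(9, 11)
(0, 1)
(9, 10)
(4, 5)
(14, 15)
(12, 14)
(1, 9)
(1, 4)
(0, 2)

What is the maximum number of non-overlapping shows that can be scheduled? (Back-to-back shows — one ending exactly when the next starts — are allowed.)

Order by finish time; keep every interval that doesn't clash with the previous kept one.
By end time: (0,1), (0,2), (2,3), (1,4), (4,5), (1,9), (9,10), (9,11), (12,14), (14,15), (16,17), (15,18).
Pick (0,1); next start ≥ 1 → (2,3); next start ≥ 3 → (4,5); next start ≥ 5 → (9,10); next start ≥ 10 → (12,14); next start ≥ 14 → (14,15); next start ≥ 15 → (16,17).
Selected 7 shows.

7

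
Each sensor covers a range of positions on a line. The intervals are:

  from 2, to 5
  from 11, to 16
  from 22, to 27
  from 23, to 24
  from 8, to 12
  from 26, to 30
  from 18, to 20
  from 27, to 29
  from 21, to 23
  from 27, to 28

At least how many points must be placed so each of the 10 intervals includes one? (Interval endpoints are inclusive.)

5

Sort by right endpoint; whenever an interval is uncovered, place a point at its right end.
Sorted: [2,5] [8,12] [11,16] [18,20] [21,23] [23,24] [22,27] [27,28] [27,29] [26,30]
{[2,5]} hit by 5; {[8,12],[11,16]} hit by 12; {[18,20]} hit by 20; {[21,23],[23,24],[22,27]} hit by 23; {[27,28],[27,29],[26,30]} hit by 28.
Points: 5, 12, 20, 23, 28 (5 total).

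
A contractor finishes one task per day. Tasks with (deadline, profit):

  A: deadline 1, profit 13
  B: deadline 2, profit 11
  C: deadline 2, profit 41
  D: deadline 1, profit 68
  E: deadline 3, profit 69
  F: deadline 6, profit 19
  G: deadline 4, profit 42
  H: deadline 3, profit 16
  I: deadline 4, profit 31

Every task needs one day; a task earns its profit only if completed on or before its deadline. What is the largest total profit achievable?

By profit: E(d3,69), D(d1,68), G(d4,42), C(d2,41), I(d4,31), F(d6,19), H(d3,16), A(d1,13), B(d2,11)
E→slot 3; D→slot 1; G→slot 4; C→slot 2; I skipped; F→slot 6; H skipped; A skipped; B skipped.
Profit = 68 + 41 + 69 + 42 + 19 = 239

239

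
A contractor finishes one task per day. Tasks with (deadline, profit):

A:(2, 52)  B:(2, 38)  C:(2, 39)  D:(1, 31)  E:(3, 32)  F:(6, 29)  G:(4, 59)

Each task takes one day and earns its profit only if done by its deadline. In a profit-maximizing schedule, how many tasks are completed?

Sort by profit descending; place each in the latest free slot ≤ its deadline.
By profit: G(d4,59), A(d2,52), C(d2,39), B(d2,38), E(d3,32), D(d1,31), F(d6,29)
G→slot 4; A→slot 2; C→slot 1; B skipped; E→slot 3; D skipped; F→slot 6.
5 of 7 scheduled.

5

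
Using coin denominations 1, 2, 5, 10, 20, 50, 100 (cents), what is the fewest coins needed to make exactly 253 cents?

Use the largest denomination that fits, subtract, and repeat.
253 − 2×100→53 − 1×50→3 − 1×2→1 − 1×1→0
Total coins = 2 + 1 + 1 + 1 = 5

5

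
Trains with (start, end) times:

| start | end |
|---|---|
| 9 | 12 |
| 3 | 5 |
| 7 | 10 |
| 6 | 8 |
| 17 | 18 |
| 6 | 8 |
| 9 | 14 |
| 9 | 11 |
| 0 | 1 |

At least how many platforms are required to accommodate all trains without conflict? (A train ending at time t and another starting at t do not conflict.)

4

Count concurrent intervals with a sweep; the peak is the room count.
Events (time:±→running): 0:+→1 1:-→0 3:+→1 5:-→0 6:+→1 6:+→2 7:+→3 8:-→2 8:-→1 9:+→2 9:+→3 9:+→4 … peak 4.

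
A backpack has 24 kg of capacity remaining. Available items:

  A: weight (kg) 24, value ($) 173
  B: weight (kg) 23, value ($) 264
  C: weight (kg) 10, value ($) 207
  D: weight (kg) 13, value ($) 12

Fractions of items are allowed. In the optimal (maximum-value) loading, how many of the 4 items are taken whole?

Sort by value per unit weight and fill in that order.
Order: C (207/10=20.70) > B (264/23=11.48) > A (173/24=7.21) > D (12/13=0.92)
Fill: take C (10 @ 207) → take 14/23 of B → 160.70; 24/24 used.
1 item(s) taken whole; one partial (take 14/23 of B).

1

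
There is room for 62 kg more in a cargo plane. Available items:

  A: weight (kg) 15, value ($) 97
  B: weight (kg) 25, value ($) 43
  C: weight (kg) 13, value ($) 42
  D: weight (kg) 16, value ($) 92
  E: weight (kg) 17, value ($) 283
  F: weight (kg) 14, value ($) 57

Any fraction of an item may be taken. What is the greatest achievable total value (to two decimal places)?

Sort by value per unit weight and fill in that order.
Ratios (sorted): E 16.65, A 6.47, D 5.75, F 4.07, C 3.23, B 1.72
take E (17 @ 283); take A (15 @ 97); take D (16 @ 92); take F (14 @ 57). Capacity used 62/62.
Total value = 529.00

529.00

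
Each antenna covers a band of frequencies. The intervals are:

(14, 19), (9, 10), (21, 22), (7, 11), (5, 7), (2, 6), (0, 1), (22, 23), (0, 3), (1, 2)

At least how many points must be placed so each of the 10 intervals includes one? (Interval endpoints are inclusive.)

5

Process intervals by earliest right end; each time one isn't hit yet, stab at its right endpoint.
By right end: [0,1]  [1,2]  [0,3]  [2,6]  [5,7]  [9,10]  [7,11]  [14,19]  [21,22]  [22,23]
[0,1] uncovered → point at 1; [2,6] uncovered → point at 6; [9,10] uncovered → point at 10; [14,19] uncovered → point at 19; [21,22] uncovered → point at 22.
Points: 1, 6, 10, 19, 22 (5 total).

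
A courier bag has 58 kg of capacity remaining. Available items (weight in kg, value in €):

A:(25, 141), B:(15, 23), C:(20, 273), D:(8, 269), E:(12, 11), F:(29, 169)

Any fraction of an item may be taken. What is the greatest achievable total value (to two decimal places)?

716.64

Order: D (269/8=33.62) > C (273/20=13.65) > F (169/29=5.83) > A (141/25=5.64) > B (23/15=1.53) > E (11/12=0.92)
Fill: take D (8 @ 269) → take C (20 @ 273) → take F (29 @ 169) → take 1/25 of A → 5.64; 58/58 used.
Total value = 716.64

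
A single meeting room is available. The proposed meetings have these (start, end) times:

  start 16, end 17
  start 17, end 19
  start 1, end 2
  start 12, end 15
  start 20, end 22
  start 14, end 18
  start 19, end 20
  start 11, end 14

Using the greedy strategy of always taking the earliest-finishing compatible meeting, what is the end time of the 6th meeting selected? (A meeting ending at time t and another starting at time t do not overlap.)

22

Sorted by end: (1,2)  (11,14)  (12,15)  (16,17)  (14,18)  (17,19)  (19,20)  (20,22)
take (1,2); take (11,14); take (16,17); take (17,19); take (19,20); take (20,22).
Selected: (1,2) (11,14) (16,17) (17,19) (19,20) (20,22)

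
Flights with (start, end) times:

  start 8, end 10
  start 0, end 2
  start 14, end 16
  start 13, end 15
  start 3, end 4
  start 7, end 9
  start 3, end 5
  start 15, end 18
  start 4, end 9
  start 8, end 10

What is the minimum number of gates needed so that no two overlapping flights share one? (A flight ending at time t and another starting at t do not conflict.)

4

The answer is the maximum number of intervals overlapping at any instant.
Events (time:±→running): 0:+→1 2:-→0 3:+→1 3:+→2 4:-→1 4:+→2 5:-→1 7:+→2 8:+→3 8:+→4 … peak 4.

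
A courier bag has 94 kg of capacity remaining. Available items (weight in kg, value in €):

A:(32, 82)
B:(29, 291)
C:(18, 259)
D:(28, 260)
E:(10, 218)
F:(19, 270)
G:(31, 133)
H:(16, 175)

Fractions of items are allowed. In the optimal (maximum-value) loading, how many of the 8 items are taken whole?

Greedy by value/weight ratio, highest first.
Order: E (218/10=21.80) > C (259/18=14.39) > F (270/19=14.21) > H (175/16=10.94) > B (291/29=10.03) > D (260/28=9.29) > G (133/31=4.29) > A (82/32=2.56)
Fill: take E (10 @ 218) → take C (18 @ 259) → take F (19 @ 270) → take H (16 @ 175) → take B (29 @ 291) → take 2/28 of D → 18.57; 94/94 used.
5 item(s) taken whole; one partial (take 2/28 of D).

5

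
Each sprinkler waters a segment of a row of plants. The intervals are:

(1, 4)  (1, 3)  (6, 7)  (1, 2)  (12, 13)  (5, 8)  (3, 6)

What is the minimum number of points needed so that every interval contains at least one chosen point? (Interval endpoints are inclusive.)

3

Process intervals by earliest right end; each time one isn't hit yet, stab at its right endpoint.
By right end: [1,2]  [1,3]  [1,4]  [3,6]  [6,7]  [5,8]  [12,13]
[1,2] uncovered → point at 2; [3,6] uncovered → point at 6; [12,13] uncovered → point at 13.
Points: 2, 6, 13 (3 total).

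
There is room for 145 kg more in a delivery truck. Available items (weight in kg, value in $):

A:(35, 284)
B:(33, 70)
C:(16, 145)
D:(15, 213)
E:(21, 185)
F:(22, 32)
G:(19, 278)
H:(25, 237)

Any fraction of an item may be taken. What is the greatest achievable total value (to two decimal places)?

Sort by value per unit weight and fill in that order.
Ratios (sorted): G 14.63, D 14.20, H 9.48, C 9.06, E 8.81, A 8.11, B 2.12, F 1.45
take G (19 @ 278); take D (15 @ 213); take H (25 @ 237); take C (16 @ 145); take E (21 @ 185); take A (35 @ 284); take 14/33 of B → 29.70. Capacity used 145/145.
Total value = 1371.70

1371.70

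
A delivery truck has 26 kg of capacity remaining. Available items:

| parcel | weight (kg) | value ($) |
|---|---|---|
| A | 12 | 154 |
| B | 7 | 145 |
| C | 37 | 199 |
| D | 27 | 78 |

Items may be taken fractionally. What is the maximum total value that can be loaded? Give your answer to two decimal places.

336.65

Order: B (145/7=20.71) > A (154/12=12.83) > C (199/37=5.38) > D (78/27=2.89)
Fill: take B (7 @ 145) → take A (12 @ 154) → take 7/37 of C → 37.65; 26/26 used.
Total value = 336.65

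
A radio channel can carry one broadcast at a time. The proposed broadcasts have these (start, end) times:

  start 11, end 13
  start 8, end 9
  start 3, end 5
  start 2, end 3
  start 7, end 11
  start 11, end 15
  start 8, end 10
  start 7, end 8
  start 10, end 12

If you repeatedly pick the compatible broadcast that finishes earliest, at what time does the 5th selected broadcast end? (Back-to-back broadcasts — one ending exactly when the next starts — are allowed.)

Sort by end time and greedily take each interval whose start is ≥ the last chosen end.
Sorted by end: (2,3)  (3,5)  (7,8)  (8,9)  (8,10)  (7,11)  (10,12)  (11,13)  (11,15)
take (2,3); take (3,5); take (7,8); take (8,9); skip (8,10); take (10,12).
Selected: (2,3) (3,5) (7,8) (8,9) (10,12)

12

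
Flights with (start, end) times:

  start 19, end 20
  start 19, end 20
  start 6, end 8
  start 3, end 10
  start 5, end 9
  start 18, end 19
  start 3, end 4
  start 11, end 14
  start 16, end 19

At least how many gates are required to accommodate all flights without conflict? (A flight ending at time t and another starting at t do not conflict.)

3

Events (time:±→running): 3:+→1 3:+→2 4:-→1 5:+→2 6:+→3 … peak 3.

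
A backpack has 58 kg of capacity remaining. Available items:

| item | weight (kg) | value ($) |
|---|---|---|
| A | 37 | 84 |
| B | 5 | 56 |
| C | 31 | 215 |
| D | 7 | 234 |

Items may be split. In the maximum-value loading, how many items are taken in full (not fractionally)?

Order: D (234/7=33.43) > B (56/5=11.20) > C (215/31=6.94) > A (84/37=2.27)
Fill: take D (7 @ 234) → take B (5 @ 56) → take C (31 @ 215) → take 15/37 of A → 34.05; 58/58 used.
3 item(s) taken whole; one partial (take 15/37 of A).

3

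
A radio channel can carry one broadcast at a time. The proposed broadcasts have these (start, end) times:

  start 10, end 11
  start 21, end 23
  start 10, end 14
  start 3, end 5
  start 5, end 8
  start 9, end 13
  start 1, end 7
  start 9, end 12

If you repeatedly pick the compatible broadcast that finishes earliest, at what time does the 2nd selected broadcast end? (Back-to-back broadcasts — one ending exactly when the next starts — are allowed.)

8

Sorted by end: (3,5)  (1,7)  (5,8)  (10,11)  (9,12)  (9,13)  (10,14)  (21,23)
take (3,5); skip (1,7); take (5,8); take (10,11); skip (9,13); take (21,23).
Selected: (3,5) (5,8) (10,11) (21,23)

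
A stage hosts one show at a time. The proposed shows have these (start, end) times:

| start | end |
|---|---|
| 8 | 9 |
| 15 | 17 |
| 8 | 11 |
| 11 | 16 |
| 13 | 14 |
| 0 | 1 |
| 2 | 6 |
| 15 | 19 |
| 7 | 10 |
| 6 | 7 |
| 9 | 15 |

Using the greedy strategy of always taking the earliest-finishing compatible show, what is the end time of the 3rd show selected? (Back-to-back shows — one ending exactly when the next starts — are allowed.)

7

Greedy by earliest finish: after sorting by end time, pick each interval compatible with the last pick.
By end time: (0,1), (2,6), (6,7), (8,9), (7,10), (8,11), (13,14), (9,15), (11,16), (15,17), (15,19).
Pick (0,1); next start ≥ 1 → (2,6); next start ≥ 6 → (6,7); next start ≥ 7 → (8,9); next start ≥ 9 → (13,14); next start ≥ 14 → (15,17).
Selected: (0,1) (2,6) (6,7) (8,9) (13,14) (15,17)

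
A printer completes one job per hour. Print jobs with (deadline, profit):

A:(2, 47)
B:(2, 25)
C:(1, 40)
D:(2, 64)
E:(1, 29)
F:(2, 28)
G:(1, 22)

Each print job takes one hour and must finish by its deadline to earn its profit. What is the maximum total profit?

111

Sort by profit descending; place each in the latest free slot ≤ its deadline.
By profit: D(d2,64), A(d2,47), C(d1,40), E(d1,29), F(d2,28), B(d2,25), G(d1,22)
D→slot 2; A→slot 1; C skipped; E skipped; F skipped; B skipped; G skipped.
Profit = 47 + 64 = 111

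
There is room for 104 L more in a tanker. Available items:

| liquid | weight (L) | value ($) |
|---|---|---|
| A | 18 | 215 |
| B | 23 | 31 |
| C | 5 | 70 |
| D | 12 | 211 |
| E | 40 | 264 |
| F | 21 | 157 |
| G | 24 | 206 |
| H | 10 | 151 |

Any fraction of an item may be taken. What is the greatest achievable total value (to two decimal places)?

Ratios (sorted): D 17.58, H 15.10, C 14.00, A 11.94, G 8.58, F 7.48, E 6.60, B 1.35
take D (12 @ 211); take H (10 @ 151); take C (5 @ 70); take A (18 @ 215); take G (24 @ 206); take F (21 @ 157); take 14/40 of E → 92.40. Capacity used 104/104.
Total value = 1102.40

1102.40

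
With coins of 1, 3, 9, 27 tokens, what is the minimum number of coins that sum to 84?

4

84 = 3×27 + 1×3
Total coins = 3 + 1 = 4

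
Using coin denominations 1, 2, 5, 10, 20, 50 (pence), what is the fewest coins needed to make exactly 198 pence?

8

Use the largest denomination that fits, subtract, and repeat.
198 − 3×50→48 − 2×20→8 − 1×5→3 − 1×2→1 − 1×1→0
Total coins = 3 + 2 + 1 + 1 + 1 = 8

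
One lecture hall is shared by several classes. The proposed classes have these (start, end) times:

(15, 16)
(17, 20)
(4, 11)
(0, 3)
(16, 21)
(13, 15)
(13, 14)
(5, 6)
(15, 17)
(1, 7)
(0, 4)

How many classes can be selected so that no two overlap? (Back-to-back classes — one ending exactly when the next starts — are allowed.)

Order by finish time; keep every interval that doesn't clash with the previous kept one.
By end time: (0,3), (0,4), (5,6), (1,7), (4,11), (13,14), (13,15), (15,16), (15,17), (17,20), (16,21).
Pick (0,3); next start ≥ 3 → (5,6); next start ≥ 6 → (13,14); next start ≥ 14 → (15,16); next start ≥ 16 → (17,20).
Selected 5 classes.

5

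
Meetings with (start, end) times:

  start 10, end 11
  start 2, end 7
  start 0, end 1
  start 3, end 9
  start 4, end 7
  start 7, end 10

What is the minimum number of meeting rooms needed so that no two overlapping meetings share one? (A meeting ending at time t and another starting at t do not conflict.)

The answer is the maximum number of intervals overlapping at any instant.
Events (time:±→running): 0:+→1 1:-→0 2:+→1 3:+→2 4:+→3 … peak 3.

3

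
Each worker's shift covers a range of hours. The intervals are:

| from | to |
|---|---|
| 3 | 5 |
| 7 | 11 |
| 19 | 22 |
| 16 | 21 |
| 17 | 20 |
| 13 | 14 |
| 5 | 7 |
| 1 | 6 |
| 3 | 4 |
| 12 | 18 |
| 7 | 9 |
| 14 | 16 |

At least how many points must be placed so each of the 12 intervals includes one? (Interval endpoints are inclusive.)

Sorted: [3,4] [3,5] [1,6] [5,7] [7,9] [7,11] [13,14] [14,16] [12,18] [17,20] [16,21] [19,22]
{[3,4],[3,5],[1,6]} hit by 4; {[5,7],[7,9],[7,11]} hit by 7; {[13,14],[14,16],[12,18]} hit by 14; {[17,20],[16,21],[19,22]} hit by 20.
Points: 4, 7, 14, 20 (4 total).

4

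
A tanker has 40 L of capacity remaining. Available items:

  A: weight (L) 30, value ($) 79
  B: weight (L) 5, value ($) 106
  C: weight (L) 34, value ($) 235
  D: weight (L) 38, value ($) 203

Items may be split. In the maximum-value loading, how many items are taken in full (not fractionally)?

Sort by value per unit weight and fill in that order.
Ratios (sorted): B 21.20, C 6.91, D 5.34, A 2.63
take B (5 @ 106); take C (34 @ 235); take 1/38 of D → 5.34. Capacity used 40/40.
2 item(s) taken whole; one partial (take 1/38 of D).

2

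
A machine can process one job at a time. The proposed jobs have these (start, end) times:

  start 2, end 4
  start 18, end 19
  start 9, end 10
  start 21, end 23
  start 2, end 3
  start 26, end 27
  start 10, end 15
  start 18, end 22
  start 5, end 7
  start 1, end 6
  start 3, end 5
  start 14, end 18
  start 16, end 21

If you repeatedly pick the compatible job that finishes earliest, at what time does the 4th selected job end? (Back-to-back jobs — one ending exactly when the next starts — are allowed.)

10

By end time: (2,3), (2,4), (3,5), (1,6), (5,7), (9,10), (10,15), (14,18), (18,19), (16,21), (18,22), (21,23), (26,27).
Pick (2,3); next start ≥ 3 → (3,5); next start ≥ 5 → (5,7); next start ≥ 7 → (9,10); next start ≥ 10 → (10,15); next start ≥ 15 → (18,19); next start ≥ 19 → (21,23); next start ≥ 23 → (26,27).
Selected: (2,3) (3,5) (5,7) (9,10) (10,15) (18,19) (21,23) (26,27)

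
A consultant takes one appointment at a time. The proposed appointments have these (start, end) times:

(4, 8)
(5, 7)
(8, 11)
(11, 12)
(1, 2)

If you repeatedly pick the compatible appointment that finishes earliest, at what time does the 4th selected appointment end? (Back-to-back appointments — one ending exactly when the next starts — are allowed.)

12

Sort by end time and greedily take each interval whose start is ≥ the last chosen end.
Sorted by end: (1,2)  (5,7)  (4,8)  (8,11)  (11,12)
take (1,2); take (5,7); take (8,11); take (11,12).
Selected: (1,2) (5,7) (8,11) (11,12)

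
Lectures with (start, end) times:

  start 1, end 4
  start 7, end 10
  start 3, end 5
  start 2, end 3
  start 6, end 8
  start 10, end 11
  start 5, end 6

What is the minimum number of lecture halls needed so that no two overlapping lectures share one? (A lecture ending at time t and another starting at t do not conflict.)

starts: [1, 2, 3, 5, 6, 7, 10]
ends:   [3, 4, 5, 6, 8, 10, 11]
s1→1 s2→2  — peak 2.

2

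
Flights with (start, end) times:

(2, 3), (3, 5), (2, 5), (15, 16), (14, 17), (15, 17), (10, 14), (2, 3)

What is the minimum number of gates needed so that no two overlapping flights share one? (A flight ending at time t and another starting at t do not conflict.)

3

The answer is the maximum number of intervals overlapping at any instant.
Events (time:±→running): 2:+→1 2:+→2 2:+→3 … peak 3.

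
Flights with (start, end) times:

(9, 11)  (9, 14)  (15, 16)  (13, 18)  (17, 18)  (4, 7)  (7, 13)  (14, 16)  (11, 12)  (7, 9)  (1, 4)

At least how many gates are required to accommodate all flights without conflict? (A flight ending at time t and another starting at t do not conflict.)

3

starts: [1, 4, 7, 7, 9, 9, 11, 13, 14, 15, 17]
ends:   [4, 7, 9, 11, 12, 13, 14, 16, 16, 18, 18]
s1→1 e4→0 s4→1 e7→0 s7→1 s7→2 e9→1 s9→2 s9→3  — peak 3.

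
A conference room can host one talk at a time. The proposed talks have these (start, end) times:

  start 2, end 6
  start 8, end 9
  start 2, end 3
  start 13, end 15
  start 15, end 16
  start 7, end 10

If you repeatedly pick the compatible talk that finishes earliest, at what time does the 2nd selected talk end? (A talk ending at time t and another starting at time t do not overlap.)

9

Sorted by end: (2,3)  (2,6)  (8,9)  (7,10)  (13,15)  (15,16)
take (2,3); take (8,9); take (13,15); take (15,16).
Selected: (2,3) (8,9) (13,15) (15,16)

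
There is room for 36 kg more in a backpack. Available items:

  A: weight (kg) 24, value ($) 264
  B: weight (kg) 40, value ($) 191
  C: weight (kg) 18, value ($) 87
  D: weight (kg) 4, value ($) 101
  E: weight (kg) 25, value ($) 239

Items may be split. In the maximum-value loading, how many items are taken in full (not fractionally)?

2

Greedy by value/weight ratio, highest first.
Ratios (sorted): D 25.25, A 11.00, E 9.56, C 4.83, B 4.78
take D (4 @ 101); take A (24 @ 264); take 8/25 of E → 76.48. Capacity used 36/36.
2 item(s) taken whole; one partial (take 8/25 of E).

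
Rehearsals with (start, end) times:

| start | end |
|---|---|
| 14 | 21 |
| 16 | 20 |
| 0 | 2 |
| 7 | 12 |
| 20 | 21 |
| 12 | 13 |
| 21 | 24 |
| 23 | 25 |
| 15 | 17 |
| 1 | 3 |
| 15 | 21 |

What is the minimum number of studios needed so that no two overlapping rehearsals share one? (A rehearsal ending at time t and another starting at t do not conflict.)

4

starts: [0, 1, 7, 12, 14, 15, 15, 16, 20, 21, 23]
ends:   [2, 3, 12, 13, 17, 20, 21, 21, 21, 24, 25]
s0→1 s1→2 e2→1 e3→0 s7→1 e12→0 s12→1 e13→0 s14→1 s15→2 s15→3 s16→4  — peak 4.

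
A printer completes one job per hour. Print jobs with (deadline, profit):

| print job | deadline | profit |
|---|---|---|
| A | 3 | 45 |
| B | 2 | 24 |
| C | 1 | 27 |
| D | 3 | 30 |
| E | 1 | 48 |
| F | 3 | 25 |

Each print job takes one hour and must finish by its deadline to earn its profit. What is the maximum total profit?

123

Sort by profit descending; place each in the latest free slot ≤ its deadline.
By profit: E(d1,48), A(d3,45), D(d3,30), C(d1,27), F(d3,25), B(d2,24)
E→slot 1; A→slot 3; D→slot 2; C skipped; F skipped; B skipped.
Profit = 48 + 30 + 45 = 123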